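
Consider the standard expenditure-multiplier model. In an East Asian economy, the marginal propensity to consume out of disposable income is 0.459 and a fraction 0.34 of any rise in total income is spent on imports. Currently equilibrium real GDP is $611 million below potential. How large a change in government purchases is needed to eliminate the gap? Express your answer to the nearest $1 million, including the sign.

+$538 million

Spending multiplier = 1/(1 − c + m) = 1/(1 − 0.459 + 0.34) = 1/0.881 ≈ 1.135.
Need ΔY = +$611 million, so ΔG = ΔY/k = (+$611 million) × 0.881 ≈ +$538 million.
The government should increase government purchases by $538 million.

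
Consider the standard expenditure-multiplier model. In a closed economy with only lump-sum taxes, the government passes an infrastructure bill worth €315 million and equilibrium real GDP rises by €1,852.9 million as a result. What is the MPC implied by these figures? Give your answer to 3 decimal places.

0.830

Implied spending multiplier k = ΔY/ΔG = 1,852.9/315 ≈ 5.8822.
Since k = 1/(1 − MPC), MPC = 1 − 1/k = 1 − ΔG/ΔY = 1 − 315/1,852.9 ≈ 0.830.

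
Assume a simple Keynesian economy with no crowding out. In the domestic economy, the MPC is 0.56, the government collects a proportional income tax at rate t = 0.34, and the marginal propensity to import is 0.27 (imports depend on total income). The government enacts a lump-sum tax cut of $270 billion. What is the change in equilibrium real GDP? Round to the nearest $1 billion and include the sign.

+$168 billion

A lump-sum tax change of −$270 billion shifts disposable income by +$270 billion; first-round consumption changes by −c × ΔT = −0.56 × (−$270 billion) = +$151.2 billion.
Expenditure multiplier = 1/(1 − c(1−t) + m) = 1/(1 − 0.56×0.66 + 0.27) = 1/0.9004 ≈ 1.111.
The tax multiplier is −c × k ≈ −0.622, so ΔY = k × (−c·ΔT) = (+$151.2 billion) / 0.9004 ≈ +$168 billion.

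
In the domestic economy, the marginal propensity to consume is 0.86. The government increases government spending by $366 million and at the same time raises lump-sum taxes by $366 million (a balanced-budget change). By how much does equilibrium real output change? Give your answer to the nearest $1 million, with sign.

+$366 million

Expenditure multiplier = 1/(1 − MPC) = 1/(1 − 0.86) = 1/0.14 ≈ 7.143.
ΔG contributes k·ΔG = (+$366 million) / 0.14 ≈ +$2,614.3 million.
ΔT of +$366 million changes first-round spending by −c·ΔT = −$314.76 million, contributing k·(−c·ΔT) = (−$314.76 million) / 0.14 ≈ −$2,248.3 million.
With ΔG = ΔT and no other leakages, the balanced-budget multiplier is 1, so ΔY = ΔG = +$366 million.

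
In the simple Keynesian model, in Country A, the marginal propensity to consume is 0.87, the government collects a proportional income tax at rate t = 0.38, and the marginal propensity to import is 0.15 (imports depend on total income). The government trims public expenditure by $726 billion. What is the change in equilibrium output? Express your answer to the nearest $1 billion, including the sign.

−$1,189 billion

Expenditure multiplier = 1/(1 − c(1−t) + m) = 1/(1 − 0.87×0.62 + 0.15) = 1/0.6106 ≈ 1.638.
ΔY = k × ΔG = (−$726 billion) / 0.6106 ≈ −$1,189 billion.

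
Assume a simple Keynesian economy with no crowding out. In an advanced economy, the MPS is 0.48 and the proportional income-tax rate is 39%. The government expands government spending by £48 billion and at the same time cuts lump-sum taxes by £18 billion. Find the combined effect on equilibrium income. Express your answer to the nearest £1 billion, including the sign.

+£84 billion

MPC = 1 − MPS = 1 − 0.48 = 0.52.
Expenditure multiplier = 1/(1 − c(1−t)) = 1/(1 − 0.52×0.61) = 1/0.6828 ≈ 1.465.
ΔG contributes k·ΔG = (+£48 billion) / 0.6828 ≈ +£70.3 billion.
ΔT of −£18 billion changes first-round spending by −c·ΔT = +£9.36 billion, contributing k·(−c·ΔT) = (+£9.36 billion) / 0.6828 ≈ +£13.7 billion.
Net ΔY = k(ΔG − c·ΔT) = (+£57.36 billion) / 0.6828 ≈ +£84 billion.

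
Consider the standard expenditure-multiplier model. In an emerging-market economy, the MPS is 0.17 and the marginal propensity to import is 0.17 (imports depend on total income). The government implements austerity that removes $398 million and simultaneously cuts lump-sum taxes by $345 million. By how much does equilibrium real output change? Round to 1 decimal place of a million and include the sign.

−$328.4 million

MPC = 1 − MPS = 1 − 0.17 = 0.83.
Expenditure multiplier = 1/(1 − c + m) = 1/(1 − 0.83 + 0.17) = 1/0.34 ≈ 2.941.
ΔG contributes k·ΔG = (−$398 million) / 0.34 ≈ −$1,170.6 million.
ΔT of −$345 million changes first-round spending by −c·ΔT = +$286.35 million, contributing k·(−c·ΔT) = (+$286.35 million) / 0.34 ≈ +$842.2 million.
Net ΔY = k(ΔG − c·ΔT) = (−$111.65 million) / 0.34 ≈ −$328.4 million.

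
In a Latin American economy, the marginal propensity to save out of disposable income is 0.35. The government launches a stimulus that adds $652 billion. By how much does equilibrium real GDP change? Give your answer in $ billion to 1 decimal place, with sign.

+$1,862.9 billion

MPC = 1 − MPS = 1 − 0.35 = 0.65.
Expenditure multiplier = 1/(1 − MPC) = 1/(1 − 0.65) = 1/0.35 ≈ 2.857.
ΔY = k × ΔG = (+$652 billion) / 0.35 ≈ +$1,862.9 billion.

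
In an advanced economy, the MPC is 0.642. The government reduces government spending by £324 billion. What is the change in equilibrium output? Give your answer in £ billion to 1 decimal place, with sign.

−£905.0 billion

Government-spending multiplier = 1/(1 − MPC) = 1/(1 − 0.642) = 1/0.358 ≈ 2.793.
ΔY = k × ΔG = (−£324 billion) / 0.358 ≈ −£905 billion.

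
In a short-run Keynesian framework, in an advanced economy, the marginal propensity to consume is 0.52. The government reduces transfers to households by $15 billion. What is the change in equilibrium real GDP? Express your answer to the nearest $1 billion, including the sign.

The transfer change shifts disposable income by −$15 billion, so first-round consumption changes by c·ΔTR = 0.52 × (−$15 billion) = −$7.8 billion.
Expenditure multiplier = 1/(1 − MPC) = 1/(1 − 0.52) = 1/0.48 ≈ 2.083.
The transfer multiplier is c × k ≈ 1.083, so ΔY = k × (c·ΔTR) = (−$7.8 billion) / 0.48 ≈ −$16 billion.

−$16 billion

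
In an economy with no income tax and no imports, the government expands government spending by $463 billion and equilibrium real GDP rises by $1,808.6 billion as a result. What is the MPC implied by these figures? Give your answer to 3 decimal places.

Implied spending multiplier k = ΔY/ΔG = 1,808.6/463 ≈ 3.9063.
Since k = 1/(1 − MPC), MPC = 1 − 1/k = 1 − ΔG/ΔY = 1 − 463/1,808.6 ≈ 0.744.

0.744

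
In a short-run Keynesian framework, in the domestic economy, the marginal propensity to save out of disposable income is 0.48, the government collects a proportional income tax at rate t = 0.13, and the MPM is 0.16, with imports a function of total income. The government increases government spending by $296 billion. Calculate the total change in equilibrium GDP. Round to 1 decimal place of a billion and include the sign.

MPC = 1 − MPS = 1 − 0.48 = 0.52.
Government-spending multiplier = 1/(1 − c(1−t) + m) = 1/(1 − 0.52×0.87 + 0.16) = 1/0.7076 ≈ 1.413.
ΔY = k × ΔG = (+$296 billion) / 0.7076 ≈ +$418.3 billion.

+$418.3 billion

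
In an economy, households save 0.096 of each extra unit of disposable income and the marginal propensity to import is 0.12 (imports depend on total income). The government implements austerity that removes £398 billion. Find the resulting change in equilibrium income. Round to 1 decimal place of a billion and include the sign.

MPC = 1 − MPS = 1 − 0.096 = 0.904.
Expenditure multiplier = 1/(1 − c + m) = 1/(1 − 0.904 + 0.12) = 1/0.216 ≈ 4.63.
ΔY = k × ΔG = (−£398 billion) / 0.216 ≈ −£1,842.6 billion.

−£1,842.6 billion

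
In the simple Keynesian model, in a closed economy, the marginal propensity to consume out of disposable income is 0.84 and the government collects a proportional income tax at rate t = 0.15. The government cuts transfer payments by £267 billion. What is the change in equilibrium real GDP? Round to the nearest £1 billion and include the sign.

The transfer change shifts disposable income by −£267 billion, so first-round consumption changes by c·ΔTR = 0.84 × (−£267 billion) = −£224.28 billion.
Expenditure multiplier = 1/(1 − c(1−t)) = 1/(1 − 0.84×0.85) = 1/0.286 ≈ 3.497.
The transfer multiplier is c × k ≈ 2.937, so ΔY = k × (c·ΔTR) = (−£224.28 billion) / 0.286 ≈ −£784 billion.

−£784 billion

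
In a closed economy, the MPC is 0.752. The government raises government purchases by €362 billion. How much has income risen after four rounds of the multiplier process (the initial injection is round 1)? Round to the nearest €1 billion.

Round 1 adds ΔG = €362 billion; each later round is MPC = 0.752 times the previous.
After 4 rounds: 362 + 272.224 + 204.712448 + 153.943760896 = ΔG·(1 − c^4)/(1 − c) = 362 × (1 − 0.319794774016)/0.248 ≈ €993 billion.

€993 billion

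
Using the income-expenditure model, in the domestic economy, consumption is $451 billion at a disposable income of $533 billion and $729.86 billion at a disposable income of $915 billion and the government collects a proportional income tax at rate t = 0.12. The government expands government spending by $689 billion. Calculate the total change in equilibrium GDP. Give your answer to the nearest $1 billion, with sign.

+$1,927 billion

MPC = ΔC/ΔYd = (729.86 − 451)/(915 − 533) = 278.86/382 = 0.73.
Expenditure multiplier = 1/(1 − c(1−t)) = 1/(1 − 0.73×0.88) = 1/0.3576 ≈ 2.796.
ΔY = k × ΔG = (+$689 billion) / 0.3576 ≈ +$1,927 billion.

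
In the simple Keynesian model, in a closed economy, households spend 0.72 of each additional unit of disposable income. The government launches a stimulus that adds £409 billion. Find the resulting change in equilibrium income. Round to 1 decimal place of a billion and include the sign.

Spending multiplier = 1/(1 − MPC) = 1/(1 − 0.72) = 1/0.28 ≈ 3.571.
ΔY = k × ΔG = (+£409 billion) / 0.28 ≈ +£1,460.7 billion.

+£1,460.7 billion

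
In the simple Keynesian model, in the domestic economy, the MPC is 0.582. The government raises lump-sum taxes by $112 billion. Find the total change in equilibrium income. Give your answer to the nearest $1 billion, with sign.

−$156 billion

A lump-sum tax change of +$112 billion shifts disposable income by −$112 billion; first-round consumption changes by −c × ΔT = −0.582 × (+$112 billion) = −$65.184 billion.
Expenditure multiplier = 1/(1 − MPC) = 1/(1 − 0.582) = 1/0.418 ≈ 2.392.
The tax multiplier is −c × k ≈ −1.392, so ΔY = k × (−c·ΔT) = (−$65.184 billion) / 0.418 ≈ −$156 billion.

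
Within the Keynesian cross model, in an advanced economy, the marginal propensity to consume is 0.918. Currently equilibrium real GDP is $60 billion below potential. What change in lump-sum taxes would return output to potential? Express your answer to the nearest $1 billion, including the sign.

Spending multiplier = 1/(1 − MPC) = 1/(1 − 0.918) = 1/0.082 ≈ 12.195.
Tax multiplier = −c·k = −0.918/0.082 ≈ −11.195. Need ΔY = +$60 billion, so ΔT = ΔY/(−c·k) = −(+$60 billion) × 0.082 / 0.918 ≈ −$5 billion.
The government should cut lump-sum taxes by $5 billion.

−$5 billion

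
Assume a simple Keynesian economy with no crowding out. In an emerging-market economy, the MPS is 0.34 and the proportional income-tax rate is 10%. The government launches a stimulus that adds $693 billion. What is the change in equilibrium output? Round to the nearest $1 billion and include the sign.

MPC = 1 − MPS = 1 − 0.34 = 0.66.
Spending multiplier = 1/(1 − c(1−t)) = 1/(1 − 0.66×0.9) = 1/0.406 ≈ 2.463.
ΔY = k × ΔG = (+$693 billion) / 0.406 ≈ +$1,707 billion.

+$1,707 billion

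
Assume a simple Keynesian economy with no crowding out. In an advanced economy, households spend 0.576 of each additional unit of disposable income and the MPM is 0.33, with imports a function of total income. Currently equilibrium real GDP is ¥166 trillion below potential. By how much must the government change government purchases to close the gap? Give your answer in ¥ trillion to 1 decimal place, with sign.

+¥125.2 trillion

Spending multiplier = 1/(1 − c + m) = 1/(1 − 0.576 + 0.33) = 1/0.754 ≈ 1.326.
Need ΔY = +¥166 trillion, so ΔG = ΔY/k = (+¥166 trillion) × 0.754 ≈ +¥125.2 trillion.
The government should increase government purchases by ¥125.2 trillion.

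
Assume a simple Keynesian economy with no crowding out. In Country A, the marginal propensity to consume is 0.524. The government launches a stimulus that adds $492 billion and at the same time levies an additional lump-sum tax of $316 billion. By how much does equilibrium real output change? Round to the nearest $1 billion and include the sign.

Expenditure multiplier = 1/(1 − MPC) = 1/(1 − 0.524) = 1/0.476 ≈ 2.101.
ΔG contributes k·ΔG = (+$492 billion) / 0.476 ≈ +$1,033.6 billion.
ΔT of +$316 billion changes first-round spending by −c·ΔT = −$165.584 billion, contributing k·(−c·ΔT) = (−$165.584 billion) / 0.476 ≈ −$347.9 billion.
Net ΔY = k(ΔG − c·ΔT) = (+$326.416 billion) / 0.476 ≈ +$686 billion.

+$686 billion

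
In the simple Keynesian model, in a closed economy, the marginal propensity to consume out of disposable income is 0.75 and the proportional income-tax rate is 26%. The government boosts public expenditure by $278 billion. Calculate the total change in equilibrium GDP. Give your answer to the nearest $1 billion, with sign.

+$625 billion

Expenditure multiplier = 1/(1 − c(1−t)) = 1/(1 − 0.75×0.74) = 1/0.445 ≈ 2.247.
ΔY = k × ΔG = (+$278 billion) / 0.445 ≈ +$625 billion.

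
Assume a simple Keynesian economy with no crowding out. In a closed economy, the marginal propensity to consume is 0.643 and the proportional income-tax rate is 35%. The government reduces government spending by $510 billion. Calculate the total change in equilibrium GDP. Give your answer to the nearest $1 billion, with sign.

−$876 billion

Government-spending multiplier = 1/(1 − c(1−t)) = 1/(1 − 0.643×0.65) = 1/0.58205 ≈ 1.718.
ΔY = k × ΔG = (−$510 billion) / 0.58205 ≈ −$876 billion.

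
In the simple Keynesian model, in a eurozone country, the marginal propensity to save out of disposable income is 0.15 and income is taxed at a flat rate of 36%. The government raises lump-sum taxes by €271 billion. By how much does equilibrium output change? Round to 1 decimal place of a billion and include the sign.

−€505.2 billion

MPC = 1 − MPS = 1 − 0.15 = 0.85.
A lump-sum tax change of +€271 billion shifts disposable income by −€271 billion; first-round consumption changes by −c × ΔT = −0.85 × (+€271 billion) = −€230.35 billion.
Expenditure multiplier = 1/(1 − c(1−t)) = 1/(1 − 0.85×0.64) = 1/0.456 ≈ 2.193.
The tax multiplier is −c × k ≈ −1.864, so ΔY = k × (−c·ΔT) = (−€230.35 billion) / 0.456 ≈ −€505.2 billion.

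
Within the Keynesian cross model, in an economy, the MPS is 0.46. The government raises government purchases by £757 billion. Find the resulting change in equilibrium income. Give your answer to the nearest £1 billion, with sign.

+£1,646 billion

MPC = 1 − MPS = 1 − 0.46 = 0.54.
Spending multiplier = 1/(1 − MPC) = 1/(1 − 0.54) = 1/0.46 ≈ 2.174.
ΔY = k × ΔG = (+£757 billion) / 0.46 ≈ +£1,646 billion.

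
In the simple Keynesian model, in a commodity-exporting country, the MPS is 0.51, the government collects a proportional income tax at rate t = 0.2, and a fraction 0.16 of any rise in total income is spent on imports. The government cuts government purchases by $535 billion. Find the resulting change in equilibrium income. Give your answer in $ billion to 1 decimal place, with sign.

MPC = 1 − MPS = 1 − 0.51 = 0.49.
Government-spending multiplier = 1/(1 − c(1−t) + m) = 1/(1 − 0.49×0.8 + 0.16) = 1/0.768 ≈ 1.302.
ΔY = k × ΔG = (−$535 billion) / 0.768 ≈ −$696.6 billion.

−$696.6 billion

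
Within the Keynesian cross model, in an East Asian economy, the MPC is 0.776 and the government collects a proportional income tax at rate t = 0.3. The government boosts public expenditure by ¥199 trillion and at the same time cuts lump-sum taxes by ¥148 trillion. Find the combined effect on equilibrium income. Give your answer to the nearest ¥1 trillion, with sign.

+¥687 trillion

Expenditure multiplier = 1/(1 − c(1−t)) = 1/(1 − 0.776×0.7) = 1/0.4568 ≈ 2.189.
ΔG contributes k·ΔG = (+¥199 trillion) / 0.4568 ≈ +¥435.6 trillion.
ΔT of −¥148 trillion changes first-round spending by −c·ΔT = +¥114.848 trillion, contributing k·(−c·ΔT) = (+¥114.848 trillion) / 0.4568 ≈ +¥251.4 trillion.
Net ΔY = k(ΔG − c·ΔT) = (+¥313.848 trillion) / 0.4568 ≈ +¥687 trillion.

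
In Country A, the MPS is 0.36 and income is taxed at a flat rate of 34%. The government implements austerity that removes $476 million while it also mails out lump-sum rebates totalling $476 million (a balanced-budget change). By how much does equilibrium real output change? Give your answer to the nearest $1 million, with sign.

−$297 million

MPC = 1 − MPS = 1 − 0.36 = 0.64.
Expenditure multiplier = 1/(1 − c(1−t)) = 1/(1 − 0.64×0.66) = 1/0.5776 ≈ 1.731.
ΔG contributes k·ΔG = (−$476 million) / 0.5776 ≈ −$824.1 million.
ΔT of −$476 million changes first-round spending by −c·ΔT = +$304.64 million, contributing k·(−c·ΔT) = (+$304.64 million) / 0.5776 ≈ +$527.4 million.
Net ΔY = k(ΔG − c·ΔT) = (−$171.36 million) / 0.5776 ≈ −$297 million.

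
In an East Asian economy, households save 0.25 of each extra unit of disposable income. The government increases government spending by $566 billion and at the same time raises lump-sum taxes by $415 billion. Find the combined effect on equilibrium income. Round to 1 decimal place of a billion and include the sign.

MPC = 1 − MPS = 1 − 0.25 = 0.75.
Expenditure multiplier = 1/(1 − MPC) = 1/(1 − 0.75) = 1/0.25 = 4.
ΔG contributes k·ΔG = (+$566 billion) / 0.25 = +$2,264 billion.
ΔT of +$415 billion changes first-round spending by −c·ΔT = −$311.25 billion, contributing k·(−c·ΔT) = (−$311.25 billion) / 0.25 = −$1,245 billion.
Net ΔY = k(ΔG − c·ΔT) = (+$254.75 billion) / 0.25 = +$1,019 billion.

+$1,019.0 billion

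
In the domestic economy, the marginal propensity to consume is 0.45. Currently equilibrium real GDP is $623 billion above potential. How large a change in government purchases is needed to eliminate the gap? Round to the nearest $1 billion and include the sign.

Spending multiplier = 1/(1 − MPC) = 1/(1 − 0.45) = 1/0.55 ≈ 1.818.
Need ΔY = −$623 billion, so ΔG = ΔY/k = (−$623 billion) × 0.55 ≈ −$343 billion.
The government should cut government purchases by $343 billion.

−$343 billion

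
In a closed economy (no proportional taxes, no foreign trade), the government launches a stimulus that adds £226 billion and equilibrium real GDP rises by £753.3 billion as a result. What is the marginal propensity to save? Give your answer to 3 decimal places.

Implied spending multiplier k = ΔY/ΔG = 753.3/226 ≈ 3.3332.
Since k = 1/(1 − MPC), MPC = 1 − 1/k = 1 − ΔG/ΔY = 1 − 226/753.3 ≈ 0.700.
MPS = 1 − MPC = 0.300.

0.300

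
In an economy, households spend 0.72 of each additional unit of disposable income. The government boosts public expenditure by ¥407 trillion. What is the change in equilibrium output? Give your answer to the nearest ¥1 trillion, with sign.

Government-spending multiplier = 1/(1 − MPC) = 1/(1 − 0.72) = 1/0.28 ≈ 3.571.
ΔY = k × ΔG = (+¥407 trillion) / 0.28 ≈ +¥1,454 trillion.

+¥1,454 trillion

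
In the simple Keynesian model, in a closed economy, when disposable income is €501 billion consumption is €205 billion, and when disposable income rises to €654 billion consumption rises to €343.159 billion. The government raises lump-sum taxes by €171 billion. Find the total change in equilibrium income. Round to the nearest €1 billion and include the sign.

MPC = ΔC/ΔYd = (343.159 − 205)/(654 − 501) = 138.159/153 = 0.903.
A lump-sum tax change of +€171 billion shifts disposable income by −€171 billion; first-round consumption changes by −c × ΔT = −0.903 × (+€171 billion) = −€154.413 billion.
Expenditure multiplier = 1/(1 − MPC) = 1/(1 − 0.903) = 1/0.097 ≈ 10.309.
The tax multiplier is −c × k ≈ −9.309, so ΔY = k × (−c·ΔT) = (−€154.413 billion) / 0.097 ≈ −€1,592 billion.

−€1,592 billion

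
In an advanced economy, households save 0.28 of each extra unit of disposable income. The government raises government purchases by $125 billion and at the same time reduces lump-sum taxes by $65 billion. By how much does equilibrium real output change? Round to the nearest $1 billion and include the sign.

+$614 billion

MPC = 1 − MPS = 1 − 0.28 = 0.72.
Expenditure multiplier = 1/(1 − MPC) = 1/(1 − 0.72) = 1/0.28 ≈ 3.571.
ΔG contributes k·ΔG = (+$125 billion) / 0.28 ≈ +$446.4 billion.
ΔT of −$65 billion changes first-round spending by −c·ΔT = +$46.8 billion, contributing k·(−c·ΔT) = (+$46.8 billion) / 0.28 ≈ +$167.1 billion.
Net ΔY = k(ΔG − c·ΔT) = (+$171.8 billion) / 0.28 ≈ +$614 billion.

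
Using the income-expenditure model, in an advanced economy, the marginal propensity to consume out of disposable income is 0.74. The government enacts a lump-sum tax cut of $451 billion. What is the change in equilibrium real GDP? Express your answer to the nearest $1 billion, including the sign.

A lump-sum tax change of −$451 billion shifts disposable income by +$451 billion; first-round consumption changes by −c × ΔT = −0.74 × (−$451 billion) = +$333.74 billion.
Expenditure multiplier = 1/(1 − MPC) = 1/(1 − 0.74) = 1/0.26 ≈ 3.846.
The tax multiplier is −c × k ≈ −2.846, so ΔY = k × (−c·ΔT) = (+$333.74 billion) / 0.26 ≈ +$1,284 billion.

+$1,284 billion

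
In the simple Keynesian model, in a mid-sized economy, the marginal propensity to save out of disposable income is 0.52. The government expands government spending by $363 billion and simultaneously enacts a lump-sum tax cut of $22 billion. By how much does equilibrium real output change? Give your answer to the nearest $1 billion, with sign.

+$718 billion

MPC = 1 − MPS = 1 − 0.52 = 0.48.
Expenditure multiplier = 1/(1 − MPC) = 1/(1 − 0.48) = 1/0.52 ≈ 1.923.
ΔG contributes k·ΔG = (+$363 billion) / 0.52 ≈ +$698.1 billion.
ΔT of −$22 billion changes first-round spending by −c·ΔT = +$10.56 billion, contributing k·(−c·ΔT) = (+$10.56 billion) / 0.52 ≈ +$20.3 billion.
Net ΔY = k(ΔG − c·ΔT) = (+$373.56 billion) / 0.52 ≈ +$718 billion.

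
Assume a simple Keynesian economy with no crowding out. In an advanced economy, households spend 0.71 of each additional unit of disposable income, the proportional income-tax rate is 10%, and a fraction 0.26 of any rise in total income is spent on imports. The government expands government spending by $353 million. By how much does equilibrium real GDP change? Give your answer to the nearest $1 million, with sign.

+$568 million

Government-spending multiplier = 1/(1 − c(1−t) + m) = 1/(1 − 0.71×0.9 + 0.26) = 1/0.621 ≈ 1.61.
ΔY = k × ΔG = (+$353 million) / 0.621 ≈ +$568 million.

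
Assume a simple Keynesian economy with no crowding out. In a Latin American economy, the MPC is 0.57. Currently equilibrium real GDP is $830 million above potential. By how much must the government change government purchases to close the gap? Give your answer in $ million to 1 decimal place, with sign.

−$356.9 million

Spending multiplier = 1/(1 − MPC) = 1/(1 − 0.57) = 1/0.43 ≈ 2.326.
Need ΔY = −$830 million, so ΔG = ΔY/k = (−$830 million) × 0.43 = −$356.9 million.
The government should cut government purchases by $356.9 million.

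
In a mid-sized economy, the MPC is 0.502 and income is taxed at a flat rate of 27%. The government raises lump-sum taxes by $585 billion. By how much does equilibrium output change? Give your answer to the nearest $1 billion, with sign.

A lump-sum tax change of +$585 billion shifts disposable income by −$585 billion; first-round consumption changes by −c × ΔT = −0.502 × (+$585 billion) = −$293.67 billion.
Expenditure multiplier = 1/(1 − c(1−t)) = 1/(1 − 0.502×0.73) = 1/0.63354 ≈ 1.578.
The tax multiplier is −c × k ≈ −0.792, so ΔY = k × (−c·ΔT) = (−$293.67 billion) / 0.63354 ≈ −$464 billion.

−$464 billion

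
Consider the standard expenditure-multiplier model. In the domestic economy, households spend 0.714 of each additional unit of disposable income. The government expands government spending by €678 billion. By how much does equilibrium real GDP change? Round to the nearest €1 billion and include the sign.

+€2,371 billion

Expenditure multiplier = 1/(1 − MPC) = 1/(1 − 0.714) = 1/0.286 ≈ 3.497.
ΔY = k × ΔG = (+€678 billion) / 0.286 ≈ +€2,371 billion.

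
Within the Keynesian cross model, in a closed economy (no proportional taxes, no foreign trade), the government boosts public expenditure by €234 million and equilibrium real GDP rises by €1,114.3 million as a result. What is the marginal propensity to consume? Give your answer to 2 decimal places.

0.79

Implied spending multiplier k = ΔY/ΔG = 1,114.3/234 ≈ 4.762.
Since k = 1/(1 − MPC), MPC = 1 − 1/k = 1 − ΔG/ΔY = 1 − 234/1,114.3 ≈ 0.79.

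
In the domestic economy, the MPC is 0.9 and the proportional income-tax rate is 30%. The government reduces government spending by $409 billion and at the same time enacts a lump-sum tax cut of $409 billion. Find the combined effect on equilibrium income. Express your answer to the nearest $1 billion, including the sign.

Expenditure multiplier = 1/(1 − c(1−t)) = 1/(1 − 0.9×0.7) = 1/0.37 ≈ 2.703.
ΔG contributes k·ΔG = (−$409 billion) / 0.37 ≈ −$1,105.4 billion.
ΔT of −$409 billion changes first-round spending by −c·ΔT = +$368.1 billion, contributing k·(−c·ΔT) = (+$368.1 billion) / 0.37 ≈ +$994.9 billion.
Net ΔY = k(ΔG − c·ΔT) = (−$40.9 billion) / 0.37 ≈ −$111 billion.

−$111 billion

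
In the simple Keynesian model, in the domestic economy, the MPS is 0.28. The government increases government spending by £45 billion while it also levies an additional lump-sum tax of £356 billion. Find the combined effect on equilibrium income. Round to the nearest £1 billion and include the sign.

−£755 billion

MPC = 1 − MPS = 1 − 0.28 = 0.72.
Expenditure multiplier = 1/(1 − MPC) = 1/(1 − 0.72) = 1/0.28 ≈ 3.571.
ΔG contributes k·ΔG = (+£45 billion) / 0.28 ≈ +£160.7 billion.
ΔT of +£356 billion changes first-round spending by −c·ΔT = −£256.32 billion, contributing k·(−c·ΔT) = (−£256.32 billion) / 0.28 ≈ −£915.4 billion.
Net ΔY = k(ΔG − c·ΔT) = (−£211.32 billion) / 0.28 ≈ −£755 billion.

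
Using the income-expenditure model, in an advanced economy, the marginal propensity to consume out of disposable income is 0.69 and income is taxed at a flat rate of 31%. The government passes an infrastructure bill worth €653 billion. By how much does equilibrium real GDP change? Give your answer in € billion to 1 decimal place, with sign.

Expenditure multiplier = 1/(1 − c(1−t)) = 1/(1 − 0.69×0.69) = 1/0.5239 ≈ 1.909.
ΔY = k × ΔG = (+€653 billion) / 0.5239 ≈ +€1,246.4 billion.

+€1,246.4 billion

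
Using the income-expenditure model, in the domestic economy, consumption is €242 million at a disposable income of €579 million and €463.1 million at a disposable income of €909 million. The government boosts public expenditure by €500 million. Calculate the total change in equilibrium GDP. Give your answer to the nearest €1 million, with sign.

+€1,515 million

MPC = ΔC/ΔYd = (463.1 − 242)/(909 − 579) = 221.1/330 = 0.67.
Government-spending multiplier = 1/(1 − MPC) = 1/(1 − 0.67) = 1/0.33 ≈ 3.03.
ΔY = k × ΔG = (+€500 million) / 0.33 ≈ +€1,515 million.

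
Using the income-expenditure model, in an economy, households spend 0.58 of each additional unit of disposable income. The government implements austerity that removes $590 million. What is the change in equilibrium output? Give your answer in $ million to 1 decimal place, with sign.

−$1,404.8 million

Government-spending multiplier = 1/(1 − MPC) = 1/(1 − 0.58) = 1/0.42 ≈ 2.381.
ΔY = k × ΔG = (−$590 million) / 0.42 ≈ −$1,404.8 million.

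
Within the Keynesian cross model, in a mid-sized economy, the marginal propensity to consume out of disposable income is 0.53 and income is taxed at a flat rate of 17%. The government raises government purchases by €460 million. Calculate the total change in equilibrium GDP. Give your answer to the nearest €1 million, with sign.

Expenditure multiplier = 1/(1 − c(1−t)) = 1/(1 − 0.53×0.83) = 1/0.5601 ≈ 1.785.
ΔY = k × ΔG = (+€460 million) / 0.5601 ≈ +€821 million.

+€821 million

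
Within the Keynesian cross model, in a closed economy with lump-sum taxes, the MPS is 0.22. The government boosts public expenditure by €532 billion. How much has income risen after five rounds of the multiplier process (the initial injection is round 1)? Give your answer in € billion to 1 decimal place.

€1,720.0 billion

MPC = 1 − MPS = 1 − 0.22 = 0.78.
Round 1 adds ΔG = €532 billion; each later round is MPC = 0.78 times the previous.
After 5 rounds: 532 + 414.96 + 323.6688 + 252.461664 + 196.92009792 = ΔG·(1 − c^5)/(1 − c) = 532 × (1 − 0.2887174368)/0.22 ≈ €1,720 billion.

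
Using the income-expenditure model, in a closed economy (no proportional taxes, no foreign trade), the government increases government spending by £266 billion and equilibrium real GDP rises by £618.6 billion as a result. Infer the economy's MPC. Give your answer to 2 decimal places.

Implied spending multiplier k = ΔY/ΔG = 618.6/266 ≈ 2.3256.
Since k = 1/(1 − MPC), MPC = 1 − 1/k = 1 − ΔG/ΔY = 1 − 266/618.6 ≈ 0.57.

0.57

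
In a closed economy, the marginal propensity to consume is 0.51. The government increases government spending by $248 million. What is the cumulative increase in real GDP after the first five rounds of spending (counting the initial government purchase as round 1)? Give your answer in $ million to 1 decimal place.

Round 1 adds ΔG = $248 million; each later round is MPC = 0.51 times the previous.
After 5 rounds: 248 + 126.48 + 64.5048 + 32.897448 + 16.77769848 = ΔG·(1 − c^5)/(1 − c) = 248 × (1 − 0.0345025251)/0.49 ≈ $488.7 million.

$488.7 million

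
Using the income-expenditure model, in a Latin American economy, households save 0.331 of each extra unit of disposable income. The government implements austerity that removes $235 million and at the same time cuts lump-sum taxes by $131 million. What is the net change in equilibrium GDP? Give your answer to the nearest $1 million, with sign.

−$445 million

MPC = 1 − MPS = 1 − 0.331 = 0.669.
Expenditure multiplier = 1/(1 − MPC) = 1/(1 − 0.669) = 1/0.331 ≈ 3.021.
ΔG contributes k·ΔG = (−$235 million) / 0.331 ≈ −$710 million.
ΔT of −$131 million changes first-round spending by −c·ΔT = +$87.639 million, contributing k·(−c·ΔT) = (+$87.639 million) / 0.331 ≈ +$264.8 million.
Net ΔY = k(ΔG − c·ΔT) = (−$147.361 million) / 0.331 ≈ −$445 million.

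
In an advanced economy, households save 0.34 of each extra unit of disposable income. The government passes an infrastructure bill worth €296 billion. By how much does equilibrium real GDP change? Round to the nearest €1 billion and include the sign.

+€871 billion

MPC = 1 − MPS = 1 − 0.34 = 0.66.
Spending multiplier = 1/(1 − MPC) = 1/(1 − 0.66) = 1/0.34 ≈ 2.941.
ΔY = k × ΔG = (+€296 billion) / 0.34 ≈ +€871 billion.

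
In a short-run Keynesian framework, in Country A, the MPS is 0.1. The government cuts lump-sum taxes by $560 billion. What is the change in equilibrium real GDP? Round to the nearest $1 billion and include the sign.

+$5,040 billion

MPC = 1 − MPS = 1 − 0.1 = 0.9.
A lump-sum tax change of −$560 billion shifts disposable income by +$560 billion; first-round consumption changes by −c × ΔT = −0.9 × (−$560 billion) = +$504 billion.
Expenditure multiplier = 1/(1 − MPC) = 1/(1 − 0.9) = 1/0.1 = 10.
The tax multiplier is −c × k = −9, so ΔY = k × (−c·ΔT) = (+$504 billion) / 0.1 = +$5,040 billion.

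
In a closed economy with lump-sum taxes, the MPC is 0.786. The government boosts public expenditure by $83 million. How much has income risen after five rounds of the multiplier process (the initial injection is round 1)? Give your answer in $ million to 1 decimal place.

$271.5 million

Round 1 adds ΔG = $83 million; each later round is MPC = 0.786 times the previous.
After 5 rounds: 83 + 65.238 + 51.277068 + 40.303775448 + 31.678767502128 = ΔG·(1 − c^5)/(1 − c) = 83 × (1 − 0.299994111526176)/0.214 ≈ $271.5 million.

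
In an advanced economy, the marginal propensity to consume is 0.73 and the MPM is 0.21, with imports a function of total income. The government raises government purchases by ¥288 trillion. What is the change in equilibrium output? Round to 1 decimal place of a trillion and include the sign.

Expenditure multiplier = 1/(1 − c + m) = 1/(1 − 0.73 + 0.21) = 1/0.48 ≈ 2.083.
ΔY = k × ΔG = (+¥288 trillion) / 0.48 = +¥600 trillion.

+¥600.0 trillion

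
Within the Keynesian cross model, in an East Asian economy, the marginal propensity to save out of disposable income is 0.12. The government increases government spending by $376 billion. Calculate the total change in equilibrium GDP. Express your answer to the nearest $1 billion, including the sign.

+$3,133 billion

MPC = 1 − MPS = 1 − 0.12 = 0.88.
Government-spending multiplier = 1/(1 − MPC) = 1/(1 − 0.88) = 1/0.12 ≈ 8.333.
ΔY = k × ΔG = (+$376 billion) / 0.12 ≈ +$3,133 billion.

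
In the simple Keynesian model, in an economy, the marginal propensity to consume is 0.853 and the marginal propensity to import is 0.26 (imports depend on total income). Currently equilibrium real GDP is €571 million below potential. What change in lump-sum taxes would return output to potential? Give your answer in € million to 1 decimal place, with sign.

−€272.4 million

Spending multiplier = 1/(1 − c + m) = 1/(1 − 0.853 + 0.26) = 1/0.407 ≈ 2.457.
Tax multiplier = −c·k = −0.853/0.407 ≈ −2.096. Need ΔY = +€571 million, so ΔT = ΔY/(−c·k) = −(+€571 million) × 0.407 / 0.853 ≈ −€272.4 million.
The government should cut lump-sum taxes by €272.4 million.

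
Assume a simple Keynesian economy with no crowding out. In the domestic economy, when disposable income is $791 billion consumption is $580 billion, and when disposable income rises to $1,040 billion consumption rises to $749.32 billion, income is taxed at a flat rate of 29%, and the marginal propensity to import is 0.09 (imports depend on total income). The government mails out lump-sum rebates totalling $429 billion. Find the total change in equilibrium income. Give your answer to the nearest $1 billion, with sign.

MPC = ΔC/ΔYd = (749.32 − 580)/(1,040 − 791) = 169.32/249 = 0.68.
A lump-sum tax change of −$429 billion shifts disposable income by +$429 billion; first-round consumption changes by −c × ΔT = −0.68 × (−$429 billion) = +$291.72 billion.
Expenditure multiplier = 1/(1 − c(1−t) + m) = 1/(1 − 0.68×0.71 + 0.09) = 1/0.6072 ≈ 1.647.
The tax multiplier is −c × k ≈ −1.12, so ΔY = k × (−c·ΔT) = (+$291.72 billion) / 0.6072 ≈ +$480 billion.

+$480 billion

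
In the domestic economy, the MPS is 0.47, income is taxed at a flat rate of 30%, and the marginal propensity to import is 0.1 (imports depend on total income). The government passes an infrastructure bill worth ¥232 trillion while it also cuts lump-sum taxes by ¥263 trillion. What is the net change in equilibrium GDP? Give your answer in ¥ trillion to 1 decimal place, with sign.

MPC = 1 − MPS = 1 − 0.47 = 0.53.
Expenditure multiplier = 1/(1 − c(1−t) + m) = 1/(1 − 0.53×0.7 + 0.1) = 1/0.729 ≈ 1.372.
ΔG contributes k·ΔG = (+¥232 trillion) / 0.729 ≈ +¥318.2 trillion.
ΔT of −¥263 trillion changes first-round spending by −c·ΔT = +¥139.39 trillion, contributing k·(−c·ΔT) = (+¥139.39 trillion) / 0.729 ≈ +¥191.2 trillion.
Net ΔY = k(ΔG − c·ΔT) = (+¥371.39 trillion) / 0.729 ≈ +¥509.5 trillion.

+¥509.5 trillion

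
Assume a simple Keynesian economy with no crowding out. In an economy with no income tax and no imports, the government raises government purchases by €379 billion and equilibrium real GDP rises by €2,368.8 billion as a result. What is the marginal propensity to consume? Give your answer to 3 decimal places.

Implied spending multiplier k = ΔY/ΔG = 2,368.8/379 ≈ 6.2501.
Since k = 1/(1 − MPC), MPC = 1 − 1/k = 1 − ΔG/ΔY = 1 − 379/2,368.8 ≈ 0.840.

0.840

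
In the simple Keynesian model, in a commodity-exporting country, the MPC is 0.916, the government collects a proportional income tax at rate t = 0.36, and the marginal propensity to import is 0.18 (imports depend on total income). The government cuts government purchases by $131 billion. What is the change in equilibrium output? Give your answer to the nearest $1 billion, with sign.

Expenditure multiplier = 1/(1 − c(1−t) + m) = 1/(1 − 0.916×0.64 + 0.18) = 1/0.59376 ≈ 1.684.
ΔY = k × ΔG = (−$131 billion) / 0.59376 ≈ −$221 billion.

−$221 billion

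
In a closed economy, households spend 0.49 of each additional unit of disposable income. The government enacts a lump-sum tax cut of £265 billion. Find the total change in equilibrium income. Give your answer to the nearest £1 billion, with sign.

A lump-sum tax change of −£265 billion shifts disposable income by +£265 billion; first-round consumption changes by −c × ΔT = −0.49 × (−£265 billion) = +£129.85 billion.
Expenditure multiplier = 1/(1 − MPC) = 1/(1 − 0.49) = 1/0.51 ≈ 1.961.
The tax multiplier is −c × k ≈ −0.961, so ΔY = k × (−c·ΔT) = (+£129.85 billion) / 0.51 ≈ +£255 billion.

+£255 billion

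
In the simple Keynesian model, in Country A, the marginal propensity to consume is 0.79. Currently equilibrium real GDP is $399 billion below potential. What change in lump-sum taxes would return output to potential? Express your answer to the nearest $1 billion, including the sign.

Spending multiplier = 1/(1 − MPC) = 1/(1 − 0.79) = 1/0.21 ≈ 4.762.
Tax multiplier = −c·k = −0.79/0.21 ≈ −3.762. Need ΔY = +$399 billion, so ΔT = ΔY/(−c·k) = −(+$399 billion) × 0.21 / 0.79 ≈ −$106 billion.
The government should cut lump-sum taxes by $106 billion.

−$106 billion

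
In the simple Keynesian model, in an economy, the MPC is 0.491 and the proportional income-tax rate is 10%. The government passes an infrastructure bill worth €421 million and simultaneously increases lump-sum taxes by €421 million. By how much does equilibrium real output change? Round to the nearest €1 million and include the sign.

Expenditure multiplier = 1/(1 − c(1−t)) = 1/(1 − 0.491×0.9) = 1/0.5581 ≈ 1.792.
ΔG contributes k·ΔG = (+€421 million) / 0.5581 ≈ +€754.3 million.
ΔT of +€421 million changes first-round spending by −c·ΔT = −€206.711 million, contributing k·(−c·ΔT) = (−€206.711 million) / 0.5581 ≈ −€370.4 million.
Net ΔY = k(ΔG − c·ΔT) = (+€214.289 million) / 0.5581 ≈ +€384 million.

+€384 million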